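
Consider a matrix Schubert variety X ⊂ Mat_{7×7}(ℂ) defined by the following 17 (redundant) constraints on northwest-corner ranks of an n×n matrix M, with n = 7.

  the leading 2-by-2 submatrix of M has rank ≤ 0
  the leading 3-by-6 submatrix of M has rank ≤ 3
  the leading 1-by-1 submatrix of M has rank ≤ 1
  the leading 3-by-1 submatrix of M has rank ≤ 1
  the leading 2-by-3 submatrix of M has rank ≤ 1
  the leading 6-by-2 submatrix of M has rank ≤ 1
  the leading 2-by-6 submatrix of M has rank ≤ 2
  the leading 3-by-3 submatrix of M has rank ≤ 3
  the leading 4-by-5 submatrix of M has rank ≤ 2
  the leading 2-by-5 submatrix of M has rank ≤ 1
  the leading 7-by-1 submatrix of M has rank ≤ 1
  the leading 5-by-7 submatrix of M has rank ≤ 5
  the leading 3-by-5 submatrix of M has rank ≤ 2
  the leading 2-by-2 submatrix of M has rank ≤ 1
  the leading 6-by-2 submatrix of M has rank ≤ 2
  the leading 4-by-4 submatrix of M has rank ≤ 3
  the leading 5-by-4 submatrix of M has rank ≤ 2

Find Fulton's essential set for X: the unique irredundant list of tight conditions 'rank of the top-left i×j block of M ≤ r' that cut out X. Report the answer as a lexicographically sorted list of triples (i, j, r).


Recovering R(i,j) via the rank-extension bound from the 17 conditions:

  R[1]: 0 | 0 | 1 | 1 | 1 | 1 | 1
  R[2]: 0 | 0 | 1 | 1 | 1 | 2 | 2
  R[3]: 1 | 1 | 2 | 2 | 2 | 3 | 3
  R[4]: 1 | 1 | 2 | 2 | 2 | 3 | 4
  R[5]: 1 | 1 | 2 | 2 | 3 | 4 | 5
  R[6]: 1 | 1 | 2 | 3 | 4 | 5 | 6
  R[7]: 1 | 2 | 3 | 4 | 5 | 6 | 7

reading off 1-entries of Δ²R: w = (3, 6, 1, 7, 5, 4, 2).

5 SE-corners of the 12-cell Rothe diagram give Ess(w):

[(2, 2, 0), (2, 5, 1), (4, 5, 2), (5, 4, 2), (6, 2, 1)]


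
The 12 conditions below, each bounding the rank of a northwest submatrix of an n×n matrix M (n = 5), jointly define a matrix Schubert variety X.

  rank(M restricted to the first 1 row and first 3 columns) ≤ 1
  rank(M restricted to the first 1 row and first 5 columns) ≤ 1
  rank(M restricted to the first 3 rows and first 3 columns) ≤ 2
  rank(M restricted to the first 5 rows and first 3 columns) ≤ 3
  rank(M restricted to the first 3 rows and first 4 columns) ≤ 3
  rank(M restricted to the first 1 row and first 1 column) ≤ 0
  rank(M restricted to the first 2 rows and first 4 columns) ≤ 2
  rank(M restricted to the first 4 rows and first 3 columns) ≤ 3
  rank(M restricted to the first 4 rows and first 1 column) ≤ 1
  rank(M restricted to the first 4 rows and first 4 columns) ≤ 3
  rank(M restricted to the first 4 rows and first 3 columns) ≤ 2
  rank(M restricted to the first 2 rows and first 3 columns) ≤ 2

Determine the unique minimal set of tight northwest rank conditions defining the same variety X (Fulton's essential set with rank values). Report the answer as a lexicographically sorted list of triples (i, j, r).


Recovering R(i,j) via the rank-extension bound from the 12 conditions:

  0 1 1 1 1
  1 2 2 2 2
  1 2 2 3 3
  1 2 2 3 4
  1 2 3 4 5

hence w(1..5) = (2, 1, 4, 5, 3).

Rothe diagram D(w) (3 cells), 2 SE-corners (essential conditions):

[(1, 1, 0), (4, 3, 2)]


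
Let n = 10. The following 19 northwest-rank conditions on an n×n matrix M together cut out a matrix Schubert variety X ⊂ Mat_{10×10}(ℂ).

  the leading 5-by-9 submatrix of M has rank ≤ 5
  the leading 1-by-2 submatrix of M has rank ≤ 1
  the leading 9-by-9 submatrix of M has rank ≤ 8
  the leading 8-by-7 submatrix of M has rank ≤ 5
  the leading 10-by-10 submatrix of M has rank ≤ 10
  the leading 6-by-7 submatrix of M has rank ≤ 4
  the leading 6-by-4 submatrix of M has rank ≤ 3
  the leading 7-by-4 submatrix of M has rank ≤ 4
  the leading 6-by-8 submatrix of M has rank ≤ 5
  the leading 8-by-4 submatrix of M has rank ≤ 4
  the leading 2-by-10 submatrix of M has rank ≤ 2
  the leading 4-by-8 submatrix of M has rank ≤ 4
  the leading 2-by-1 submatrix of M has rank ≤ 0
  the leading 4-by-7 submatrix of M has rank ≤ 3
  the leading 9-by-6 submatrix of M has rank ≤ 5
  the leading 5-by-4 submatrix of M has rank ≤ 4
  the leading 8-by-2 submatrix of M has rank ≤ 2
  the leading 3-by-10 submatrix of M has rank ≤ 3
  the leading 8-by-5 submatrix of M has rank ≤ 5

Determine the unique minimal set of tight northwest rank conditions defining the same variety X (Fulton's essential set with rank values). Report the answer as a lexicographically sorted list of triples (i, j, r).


Rank table r_w(10×10) implied by the 19 constraints:

  R[1]: 0  1  1  1  1  1  1  1  1  1
  R[2]: 0  1  2  2  2  2  2  2  2  2
  R[3]: 1  2  3  3  3  3  3  3  3  3
  R[4]: 1  2  3  3  3  3  3  4  4  4
  R[5]: 1  2  3  3  4  4  4  5  5  5
  R[6]: 1  2  3  3  4  4  4  5  6  6
  R[7]: 1  2  3  4  5  5  5  6  7  7
  R[8]: 1  2  3  4  5  5  5  6  7  8
  R[9]: 1  2  3  4  5  5  6  7  8  9
  R[10]: 1  2  3  4  5  6  7  8  9  10

second differences of R give the permutation w = (2, 3, 1, 8, 5, 9, 4, 10, 7, 6).

6 SE-corners of the 13-cell Rothe diagram give Ess(w):

[(2, 1, 0), (4, 7, 3), (6, 4, 3), (6, 7, 4), (8, 7, 5), (9, 6, 5)]


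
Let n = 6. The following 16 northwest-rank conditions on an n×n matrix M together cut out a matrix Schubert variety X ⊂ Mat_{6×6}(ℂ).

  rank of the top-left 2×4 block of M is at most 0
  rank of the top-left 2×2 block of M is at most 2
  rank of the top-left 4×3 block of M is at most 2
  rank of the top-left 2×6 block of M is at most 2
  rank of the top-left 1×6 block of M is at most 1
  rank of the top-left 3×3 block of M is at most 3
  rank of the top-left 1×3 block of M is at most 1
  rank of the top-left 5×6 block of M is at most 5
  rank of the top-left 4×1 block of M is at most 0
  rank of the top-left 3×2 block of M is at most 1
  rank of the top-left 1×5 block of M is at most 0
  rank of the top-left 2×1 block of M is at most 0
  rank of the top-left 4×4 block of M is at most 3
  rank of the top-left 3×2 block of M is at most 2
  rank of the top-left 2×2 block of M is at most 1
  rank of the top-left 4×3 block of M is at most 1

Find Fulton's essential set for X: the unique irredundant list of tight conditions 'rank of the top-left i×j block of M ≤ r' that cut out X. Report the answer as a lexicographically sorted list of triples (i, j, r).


Computing R[i][j] = min implied NW-rank bound (n=6, 16 conditions):

  i=1: 0, 0, 0, 0, 0, 1
  i=2: 0, 0, 0, 0, 1, 2
  i=3: 0, 1, 1, 1, 2, 3
  i=4: 0, 1, 1, 2, 3, 4
  i=5: 1, 2, 2, 3, 4, 5
  i=6: 1, 2, 3, 4, 5, 6

the unique w with this rank table is (6, 5, 2, 4, 1, 3).

Rothe diagram D(w) (12 cells), 4 SE-corners (essential conditions):

[(1, 5, 0), (2, 4, 0), (4, 1, 0), (4, 3, 1)]


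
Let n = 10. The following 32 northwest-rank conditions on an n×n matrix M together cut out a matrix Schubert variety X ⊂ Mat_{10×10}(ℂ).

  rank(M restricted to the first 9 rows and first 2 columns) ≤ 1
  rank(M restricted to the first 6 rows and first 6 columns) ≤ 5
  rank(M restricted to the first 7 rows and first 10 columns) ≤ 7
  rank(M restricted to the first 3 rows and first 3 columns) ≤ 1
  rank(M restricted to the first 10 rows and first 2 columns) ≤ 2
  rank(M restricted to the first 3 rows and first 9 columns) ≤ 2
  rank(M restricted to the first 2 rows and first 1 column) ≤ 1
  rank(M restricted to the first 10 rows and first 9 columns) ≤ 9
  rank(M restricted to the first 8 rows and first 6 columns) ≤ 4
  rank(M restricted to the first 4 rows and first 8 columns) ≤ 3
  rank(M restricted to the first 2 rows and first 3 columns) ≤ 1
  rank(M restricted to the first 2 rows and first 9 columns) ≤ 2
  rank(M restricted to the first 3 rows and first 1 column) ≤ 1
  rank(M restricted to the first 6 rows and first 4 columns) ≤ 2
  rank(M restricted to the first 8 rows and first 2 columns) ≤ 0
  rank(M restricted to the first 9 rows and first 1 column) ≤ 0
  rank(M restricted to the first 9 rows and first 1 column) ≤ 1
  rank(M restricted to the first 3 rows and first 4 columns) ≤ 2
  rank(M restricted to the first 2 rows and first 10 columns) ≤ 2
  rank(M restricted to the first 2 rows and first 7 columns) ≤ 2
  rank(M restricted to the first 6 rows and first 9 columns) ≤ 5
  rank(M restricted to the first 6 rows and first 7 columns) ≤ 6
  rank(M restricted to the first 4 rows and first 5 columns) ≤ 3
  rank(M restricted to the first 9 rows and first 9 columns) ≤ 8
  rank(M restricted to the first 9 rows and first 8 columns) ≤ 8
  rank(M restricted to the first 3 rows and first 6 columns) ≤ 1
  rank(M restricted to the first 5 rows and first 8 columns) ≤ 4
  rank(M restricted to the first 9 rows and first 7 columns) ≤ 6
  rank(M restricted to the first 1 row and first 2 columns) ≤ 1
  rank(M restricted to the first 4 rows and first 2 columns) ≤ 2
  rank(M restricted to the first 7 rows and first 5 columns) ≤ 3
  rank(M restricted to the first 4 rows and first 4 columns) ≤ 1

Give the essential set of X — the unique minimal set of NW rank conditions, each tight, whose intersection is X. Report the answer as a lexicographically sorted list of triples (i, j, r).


Propagating the 32 rank bounds to every northwest block:

  0, 0, 1, 1, 1, 1, 1, 1, 1, 1
  0, 0, 1, 1, 1, 1, 2, 2, 2, 2
  0, 0, 1, 1, 1, 1, 2, 2, 2, 3
  0, 0, 1, 1, 2, 2, 3, 3, 3, 4
  0, 0, 1, 2, 3, 3, 4, 4, 4, 5
  0, 0, 1, 2, 3, 4, 5, 5, 5, 6
  0, 0, 1, 2, 3, 4, 5, 6, 6, 7
  0, 0, 1, 2, 3, 4, 5, 6, 7, 8
  0, 1, 2, 3, 4, 5, 6, 7, 8, 9
  1, 2, 3, 4, 5, 6, 7, 8, 9, 10

second differences of R give the permutation w = (3, 7, 10, 5, 4, 6, 8, 9, 2, 1).

5 SE-corners of the 26-cell Rothe diagram give Ess(w):

[(3, 6, 1), (3, 9, 2), (4, 4, 1), (8, 2, 0), (9, 1, 0)]


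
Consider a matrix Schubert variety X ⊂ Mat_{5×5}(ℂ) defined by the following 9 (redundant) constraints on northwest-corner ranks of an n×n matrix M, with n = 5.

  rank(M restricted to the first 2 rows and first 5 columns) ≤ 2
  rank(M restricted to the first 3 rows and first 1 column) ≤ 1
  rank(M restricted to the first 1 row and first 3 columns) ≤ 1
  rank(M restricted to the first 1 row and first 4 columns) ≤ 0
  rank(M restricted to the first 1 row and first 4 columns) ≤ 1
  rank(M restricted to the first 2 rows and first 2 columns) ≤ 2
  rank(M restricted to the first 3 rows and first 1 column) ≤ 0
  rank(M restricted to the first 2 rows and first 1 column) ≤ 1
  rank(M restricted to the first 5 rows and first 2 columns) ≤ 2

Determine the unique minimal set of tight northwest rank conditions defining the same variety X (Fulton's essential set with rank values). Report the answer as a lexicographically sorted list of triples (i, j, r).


Propagating the 9 rank bounds to every northwest block:

  row 1: 0 0 0 0 1
  row 2: 0 1 1 1 2
  row 3: 0 1 2 2 3
  row 4: 1 2 3 3 4
  row 5: 1 2 3 4 5

reading off 1-entries of Δ²R: w = (5, 2, 3, 1, 4).

|D(w)|=6, |Ess(w)|=2:

[(1, 4, 0), (3, 1, 0)]


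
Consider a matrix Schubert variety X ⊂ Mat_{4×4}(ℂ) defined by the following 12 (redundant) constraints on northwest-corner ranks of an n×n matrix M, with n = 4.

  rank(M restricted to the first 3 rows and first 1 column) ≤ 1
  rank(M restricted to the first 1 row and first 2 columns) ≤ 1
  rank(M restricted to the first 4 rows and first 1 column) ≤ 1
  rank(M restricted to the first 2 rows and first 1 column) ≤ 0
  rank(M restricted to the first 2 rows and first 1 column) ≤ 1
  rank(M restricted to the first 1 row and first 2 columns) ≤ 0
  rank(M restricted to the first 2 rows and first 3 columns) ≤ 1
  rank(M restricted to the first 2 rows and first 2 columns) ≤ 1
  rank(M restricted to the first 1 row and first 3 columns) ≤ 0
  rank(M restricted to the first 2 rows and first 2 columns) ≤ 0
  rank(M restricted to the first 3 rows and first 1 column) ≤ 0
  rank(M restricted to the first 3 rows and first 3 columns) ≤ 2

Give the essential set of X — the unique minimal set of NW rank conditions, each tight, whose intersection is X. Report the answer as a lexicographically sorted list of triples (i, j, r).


Reconstructing r_w from the 12 given conditions:

  row 1: 0 0 0 1
  row 2: 0 0 1 2
  row 3: 0 1 2 3
  row 4: 1 2 3 4

hence w(1..4) = (4, 3, 2, 1).

|D(w)|=6, |Ess(w)|=3:

[(1, 3, 0), (2, 2, 0), (3, 1, 0)]


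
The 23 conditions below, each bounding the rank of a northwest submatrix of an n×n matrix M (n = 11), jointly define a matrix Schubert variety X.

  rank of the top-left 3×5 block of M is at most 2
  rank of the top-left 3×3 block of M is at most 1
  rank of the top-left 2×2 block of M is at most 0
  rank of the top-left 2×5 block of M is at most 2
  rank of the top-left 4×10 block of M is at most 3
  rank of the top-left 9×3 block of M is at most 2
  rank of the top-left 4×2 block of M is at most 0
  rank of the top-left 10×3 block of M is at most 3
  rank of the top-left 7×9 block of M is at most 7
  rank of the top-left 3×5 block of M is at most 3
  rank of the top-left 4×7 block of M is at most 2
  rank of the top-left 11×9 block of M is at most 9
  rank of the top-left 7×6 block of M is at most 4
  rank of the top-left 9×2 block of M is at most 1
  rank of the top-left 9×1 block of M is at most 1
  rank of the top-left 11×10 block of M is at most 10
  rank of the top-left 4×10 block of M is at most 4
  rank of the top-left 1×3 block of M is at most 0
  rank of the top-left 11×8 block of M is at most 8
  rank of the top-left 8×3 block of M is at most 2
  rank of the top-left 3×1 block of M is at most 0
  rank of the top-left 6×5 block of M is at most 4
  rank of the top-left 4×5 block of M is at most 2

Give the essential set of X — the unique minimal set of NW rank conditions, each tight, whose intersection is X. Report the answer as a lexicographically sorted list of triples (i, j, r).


Rank table r_w(11×11) implied by the 23 constraints:

  R[1]: 0, 0, 0, 1, 1, 1, 1, 1, 1, 1, 1
  R[2]: 0, 0, 1, 2, 2, 2, 2, 2, 2, 2, 2
  R[3]: 0, 0, 1, 2, 2, 2, 2, 3, 3, 3, 3
  R[4]: 0, 0, 1, 2, 2, 2, 2, 3, 3, 3, 4
  R[5]: 1, 1, 2, 3, 3, 3, 3, 4, 4, 4, 5
  R[6]: 1, 1, 2, 3, 4, 4, 4, 5, 5, 5, 6
  R[7]: 1, 1, 2, 3, 4, 4, 5, 6, 6, 6, 7
  R[8]: 1, 1, 2, 3, 4, 5, 6, 7, 7, 7, 8
  R[9]: 1, 1, 2, 3, 4, 5, 6, 7, 8, 8, 9
  R[10]: 1, 2, 3, 4, 5, 6, 7, 8, 9, 9, 10
  R[11]: 1, 2, 3, 4, 5, 6, 7, 8, 9, 10, 11

giving w = (4, 3, 8, 11, 1, 5, 7, 6, 9, 2, 10) via Δ²R.

Rothe diagram D(w) (22 cells), 6 SE-corners (essential conditions):

[(1, 3, 0), (4, 2, 0), (4, 7, 2), (4, 10, 3), (7, 6, 4), (9, 2, 1)]


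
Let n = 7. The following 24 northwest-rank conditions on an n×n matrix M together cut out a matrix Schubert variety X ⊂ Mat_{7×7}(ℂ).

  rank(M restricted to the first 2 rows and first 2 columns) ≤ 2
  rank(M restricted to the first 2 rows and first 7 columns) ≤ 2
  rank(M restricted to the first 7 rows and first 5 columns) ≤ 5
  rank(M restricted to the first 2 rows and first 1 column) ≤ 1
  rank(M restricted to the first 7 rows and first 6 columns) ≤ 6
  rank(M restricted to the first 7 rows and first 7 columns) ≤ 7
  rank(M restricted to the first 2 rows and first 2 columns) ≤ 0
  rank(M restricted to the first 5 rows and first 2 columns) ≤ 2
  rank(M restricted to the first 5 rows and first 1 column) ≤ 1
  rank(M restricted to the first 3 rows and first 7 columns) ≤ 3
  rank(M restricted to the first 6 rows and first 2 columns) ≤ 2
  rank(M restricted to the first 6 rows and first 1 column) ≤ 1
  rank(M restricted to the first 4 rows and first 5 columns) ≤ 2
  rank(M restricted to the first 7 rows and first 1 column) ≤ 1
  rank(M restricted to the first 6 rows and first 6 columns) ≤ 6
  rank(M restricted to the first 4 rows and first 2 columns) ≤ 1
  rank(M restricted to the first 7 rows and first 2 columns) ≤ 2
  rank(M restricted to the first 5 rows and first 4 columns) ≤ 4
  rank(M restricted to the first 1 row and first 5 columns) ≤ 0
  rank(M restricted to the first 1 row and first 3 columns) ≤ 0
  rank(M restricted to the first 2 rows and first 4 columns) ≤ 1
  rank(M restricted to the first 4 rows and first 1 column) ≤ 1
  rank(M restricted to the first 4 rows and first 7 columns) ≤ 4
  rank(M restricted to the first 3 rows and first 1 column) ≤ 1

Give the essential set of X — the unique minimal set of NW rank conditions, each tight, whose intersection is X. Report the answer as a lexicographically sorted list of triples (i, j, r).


Reconstructing r_w from the 24 given conditions:

  0, 0, 0, 0, 0, 1, 1
  0, 0, 1, 1, 1, 2, 2
  1, 1, 2, 2, 2, 3, 3
  1, 1, 2, 2, 2, 3, 4
  1, 2, 3, 3, 3, 4, 5
  1, 2, 3, 4, 4, 5, 6
  1, 2, 3, 4, 5, 6, 7

hence w(1..7) = (6, 3, 1, 7, 2, 4, 5).

D(w) has 10 cells with 4 SE-corners; essential set:

[(1, 5, 0), (2, 2, 0), (4, 2, 1), (4, 5, 2)]


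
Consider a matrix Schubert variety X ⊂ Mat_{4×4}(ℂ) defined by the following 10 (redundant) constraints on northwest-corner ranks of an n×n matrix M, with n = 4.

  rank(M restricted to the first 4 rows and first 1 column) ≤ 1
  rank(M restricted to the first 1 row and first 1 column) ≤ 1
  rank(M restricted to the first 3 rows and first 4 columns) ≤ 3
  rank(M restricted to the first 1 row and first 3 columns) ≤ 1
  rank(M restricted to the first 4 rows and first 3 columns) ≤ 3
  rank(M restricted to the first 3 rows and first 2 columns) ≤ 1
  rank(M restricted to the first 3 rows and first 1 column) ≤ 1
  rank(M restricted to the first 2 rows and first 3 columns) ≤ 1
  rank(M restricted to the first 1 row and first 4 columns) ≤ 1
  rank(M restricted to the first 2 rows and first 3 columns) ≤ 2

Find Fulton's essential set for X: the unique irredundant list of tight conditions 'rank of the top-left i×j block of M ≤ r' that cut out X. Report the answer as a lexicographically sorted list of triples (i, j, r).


Computing R[i][j] = min implied NW-rank bound (n=4, 10 conditions):

  1 1 1 1
  1 1 1 2
  1 1 2 3
  1 2 3 4

so w = (1, 4, 3, 2).

Rothe diagram D(w) (3 cells), 2 SE-corners (essential conditions):

[(2, 3, 1), (3, 2, 1)]


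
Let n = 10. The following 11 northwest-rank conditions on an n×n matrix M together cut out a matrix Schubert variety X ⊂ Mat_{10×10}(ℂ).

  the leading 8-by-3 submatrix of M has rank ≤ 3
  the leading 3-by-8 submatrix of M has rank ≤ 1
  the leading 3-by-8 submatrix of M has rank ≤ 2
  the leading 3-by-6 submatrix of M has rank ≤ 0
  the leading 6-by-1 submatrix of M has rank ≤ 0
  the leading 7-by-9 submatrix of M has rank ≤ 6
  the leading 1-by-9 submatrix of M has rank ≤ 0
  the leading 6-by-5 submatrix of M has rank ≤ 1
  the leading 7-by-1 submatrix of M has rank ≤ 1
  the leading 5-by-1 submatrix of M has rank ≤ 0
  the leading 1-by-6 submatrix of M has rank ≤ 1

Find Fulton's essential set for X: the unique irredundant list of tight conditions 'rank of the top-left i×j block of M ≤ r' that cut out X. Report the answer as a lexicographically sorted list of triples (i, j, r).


Computing R[i][j] = min implied NW-rank bound (n=10, 11 conditions):

  row 1: 0 | 0 | 0 | 0 | 0 | 0 | 0 | 0 | 0 | 1
  row 2: 0 | 0 | 0 | 0 | 0 | 0 | 1 | 1 | 1 | 2
  row 3: 0 | 0 | 0 | 0 | 0 | 0 | 1 | 1 | 2 | 3
  row 4: 0 | 1 | 1 | 1 | 1 | 1 | 2 | 2 | 3 | 4
  row 5: 0 | 1 | 1 | 1 | 1 | 2 | 3 | 3 | 4 | 5
  row 6: 0 | 1 | 1 | 1 | 1 | 2 | 3 | 4 | 5 | 6
  row 7: 1 | 2 | 2 | 2 | 2 | 3 | 4 | 5 | 6 | 7
  row 8: 1 | 2 | 3 | 3 | 3 | 4 | 5 | 6 | 7 | 8
  row 9: 1 | 2 | 3 | 4 | 4 | 5 | 6 | 7 | 8 | 9
  row 10: 1 | 2 | 3 | 4 | 5 | 6 | 7 | 8 | 9 | 10

giving w = (10, 7, 9, 2, 6, 8, 1, 3, 4, 5) via Δ²R.

ℓ(w)=31; the 5 essential cells (i,j,r):

[(1, 9, 0), (3, 6, 0), (3, 8, 1), (6, 1, 0), (6, 5, 1)]


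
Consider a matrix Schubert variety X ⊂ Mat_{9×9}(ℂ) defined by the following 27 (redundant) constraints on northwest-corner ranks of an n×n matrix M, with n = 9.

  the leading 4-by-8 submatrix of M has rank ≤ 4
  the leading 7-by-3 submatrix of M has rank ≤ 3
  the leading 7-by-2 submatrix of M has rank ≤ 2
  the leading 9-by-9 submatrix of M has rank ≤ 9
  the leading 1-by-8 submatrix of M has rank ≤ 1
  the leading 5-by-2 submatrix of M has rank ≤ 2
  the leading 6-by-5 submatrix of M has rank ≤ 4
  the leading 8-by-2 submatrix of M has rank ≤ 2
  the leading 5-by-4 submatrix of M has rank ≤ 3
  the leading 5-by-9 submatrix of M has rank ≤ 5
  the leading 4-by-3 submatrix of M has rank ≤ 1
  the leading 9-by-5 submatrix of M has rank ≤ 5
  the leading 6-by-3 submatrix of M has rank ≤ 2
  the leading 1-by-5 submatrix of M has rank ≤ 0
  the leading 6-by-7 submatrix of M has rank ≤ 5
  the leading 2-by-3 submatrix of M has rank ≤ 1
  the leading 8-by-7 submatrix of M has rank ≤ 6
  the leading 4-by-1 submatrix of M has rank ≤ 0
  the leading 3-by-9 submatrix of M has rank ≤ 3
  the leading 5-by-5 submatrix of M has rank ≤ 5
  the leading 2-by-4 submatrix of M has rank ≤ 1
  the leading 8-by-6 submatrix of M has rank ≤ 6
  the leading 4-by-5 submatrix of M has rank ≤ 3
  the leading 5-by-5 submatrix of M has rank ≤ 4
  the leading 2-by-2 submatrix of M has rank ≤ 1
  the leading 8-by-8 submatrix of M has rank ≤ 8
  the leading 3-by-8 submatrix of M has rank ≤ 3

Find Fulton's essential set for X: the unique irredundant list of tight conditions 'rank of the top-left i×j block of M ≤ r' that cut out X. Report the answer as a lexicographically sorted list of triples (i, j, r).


Computing R[i][j] = min implied NW-rank bound (n=9, 27 conditions):

  R[1]: 0, 0, 0, 0, 0, 1, 1, 1, 1
  R[2]: 0, 1, 1, 1, 1, 2, 2, 2, 2
  R[3]: 0, 1, 1, 2, 2, 3, 3, 3, 3
  R[4]: 0, 1, 1, 2, 3, 4, 4, 4, 4
  R[5]: 1, 2, 2, 3, 4, 5, 5, 5, 5
  R[6]: 1, 2, 2, 3, 4, 5, 5, 6, 6
  R[7]: 1, 2, 3, 4, 5, 6, 6, 7, 7
  R[8]: 1, 2, 3, 4, 5, 6, 6, 7, 8
  R[9]: 1, 2, 3, 4, 5, 6, 7, 8, 9

hence w(1..9) = (6, 2, 4, 5, 1, 8, 3, 9, 7).

|D(w)|=13, |Ess(w)|=6:

[(1, 5, 0), (4, 1, 0), (4, 3, 1), (6, 3, 2), (6, 7, 5), (8, 7, 6)]


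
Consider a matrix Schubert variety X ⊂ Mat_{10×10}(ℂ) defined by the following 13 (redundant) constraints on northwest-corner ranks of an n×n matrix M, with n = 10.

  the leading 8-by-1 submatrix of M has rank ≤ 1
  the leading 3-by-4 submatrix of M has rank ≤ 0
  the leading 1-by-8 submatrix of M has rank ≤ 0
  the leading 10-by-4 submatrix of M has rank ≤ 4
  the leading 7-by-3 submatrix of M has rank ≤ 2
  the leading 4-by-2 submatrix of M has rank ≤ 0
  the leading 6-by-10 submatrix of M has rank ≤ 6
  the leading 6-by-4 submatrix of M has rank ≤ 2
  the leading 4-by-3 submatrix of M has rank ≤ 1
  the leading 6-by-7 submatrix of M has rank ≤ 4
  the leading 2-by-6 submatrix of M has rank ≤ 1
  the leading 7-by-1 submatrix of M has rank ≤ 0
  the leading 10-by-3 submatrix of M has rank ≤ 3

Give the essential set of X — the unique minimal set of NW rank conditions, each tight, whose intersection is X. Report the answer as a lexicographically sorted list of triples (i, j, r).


Propagating the 13 rank bounds to every northwest block:

  0, 0, 0, 0, 0, 0, 0, 0, 1, 1
  0, 0, 0, 0, 1, 1, 1, 1, 2, 2
  0, 0, 0, 0, 1, 2, 2, 2, 3, 3
  0, 0, 1, 1, 2, 3, 3, 3, 4, 4
  0, 1, 2, 2, 3, 4, 4, 4, 5, 5
  0, 1, 2, 2, 3, 4, 4, 5, 6, 6
  0, 1, 2, 3, 4, 5, 5, 6, 7, 7
  1, 2, 3, 4, 5, 6, 6, 7, 8, 8
  1, 2, 3, 4, 5, 6, 7, 8, 9, 9
  1, 2, 3, 4, 5, 6, 7, 8, 9, 10

reading off 1-entries of Δ²R: w = (9, 5, 6, 3, 2, 8, 4, 1, 7, 10).

ℓ(w)=23; the 6 essential cells (i,j,r):

[(1, 8, 0), (3, 4, 0), (4, 2, 0), (6, 4, 2), (6, 7, 4), (7, 1, 0)]


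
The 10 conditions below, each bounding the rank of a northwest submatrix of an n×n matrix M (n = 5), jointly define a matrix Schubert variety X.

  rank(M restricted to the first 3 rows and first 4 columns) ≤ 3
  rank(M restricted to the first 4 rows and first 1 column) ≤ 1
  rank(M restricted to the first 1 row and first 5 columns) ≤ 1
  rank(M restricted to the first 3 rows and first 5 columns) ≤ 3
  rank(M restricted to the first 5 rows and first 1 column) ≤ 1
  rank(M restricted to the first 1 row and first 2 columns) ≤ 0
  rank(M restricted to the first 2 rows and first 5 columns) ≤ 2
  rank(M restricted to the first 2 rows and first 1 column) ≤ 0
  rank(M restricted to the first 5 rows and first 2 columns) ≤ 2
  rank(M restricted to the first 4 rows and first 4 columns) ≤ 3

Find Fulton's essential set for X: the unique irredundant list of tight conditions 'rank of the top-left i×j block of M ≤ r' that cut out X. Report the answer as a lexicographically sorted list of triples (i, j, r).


Rank table r_w(5×5) implied by the 10 constraints:

  0, 0, 1, 1, 1
  0, 1, 2, 2, 2
  1, 2, 3, 3, 3
  1, 2, 3, 3, 4
  1, 2, 3, 4, 5

giving w = (3, 2, 1, 5, 4) via Δ²R.

Rothe diagram D(w) (4 cells), 3 SE-corners (essential conditions):

[(1, 2, 0), (2, 1, 0), (4, 4, 3)]


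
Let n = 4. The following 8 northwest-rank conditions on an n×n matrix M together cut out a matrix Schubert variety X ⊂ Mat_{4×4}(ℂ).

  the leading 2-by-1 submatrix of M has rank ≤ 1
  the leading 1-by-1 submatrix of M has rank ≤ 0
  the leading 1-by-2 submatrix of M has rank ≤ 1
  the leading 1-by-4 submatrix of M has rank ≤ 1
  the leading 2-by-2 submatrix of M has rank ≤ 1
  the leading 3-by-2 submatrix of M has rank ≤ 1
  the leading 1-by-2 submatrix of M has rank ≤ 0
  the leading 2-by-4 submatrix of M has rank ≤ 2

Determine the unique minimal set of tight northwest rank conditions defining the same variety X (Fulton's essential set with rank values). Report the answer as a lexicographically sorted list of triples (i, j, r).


Propagating the 8 rank bounds to every northwest block:

  i=1: 0 | 0 | 1 | 1
  i=2: 1 | 1 | 2 | 2
  i=3: 1 | 1 | 2 | 3
  i=4: 1 | 2 | 3 | 4

so w = (3, 1, 4, 2).

D(w) has 3 cells with 2 SE-corners; essential set:

[(1, 2, 0), (3, 2, 1)]


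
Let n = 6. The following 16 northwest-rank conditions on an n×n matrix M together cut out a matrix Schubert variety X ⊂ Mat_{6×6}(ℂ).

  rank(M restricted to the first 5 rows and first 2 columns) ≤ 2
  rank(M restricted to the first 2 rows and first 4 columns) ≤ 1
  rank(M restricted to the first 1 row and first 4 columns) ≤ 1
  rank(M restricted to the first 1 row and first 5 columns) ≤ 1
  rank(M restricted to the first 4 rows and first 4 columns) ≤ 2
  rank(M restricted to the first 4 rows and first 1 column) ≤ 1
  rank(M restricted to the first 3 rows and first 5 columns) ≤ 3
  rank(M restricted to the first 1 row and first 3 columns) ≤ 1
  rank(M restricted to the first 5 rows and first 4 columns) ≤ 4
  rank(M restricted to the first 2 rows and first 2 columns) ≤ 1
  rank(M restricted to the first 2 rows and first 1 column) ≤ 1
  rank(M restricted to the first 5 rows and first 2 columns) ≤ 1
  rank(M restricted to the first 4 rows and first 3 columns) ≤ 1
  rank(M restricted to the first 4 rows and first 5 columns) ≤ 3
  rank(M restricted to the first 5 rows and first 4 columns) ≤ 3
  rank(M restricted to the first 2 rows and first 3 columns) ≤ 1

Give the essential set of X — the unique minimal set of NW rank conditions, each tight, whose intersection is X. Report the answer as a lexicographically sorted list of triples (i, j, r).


Reconstructing r_w from the 16 given conditions:

  R[1]: 1 | 1 | 1 | 1 | 1 | 1
  R[2]: 1 | 1 | 1 | 1 | 2 | 2
  R[3]: 1 | 1 | 1 | 2 | 3 | 3
  R[4]: 1 | 1 | 1 | 2 | 3 | 4
  R[5]: 1 | 1 | 2 | 3 | 4 | 5
  R[6]: 1 | 2 | 3 | 4 | 5 | 6

giving w = (1, 5, 4, 6, 3, 2) via Δ²R.

ℓ(w)=8; the 3 essential cells (i,j,r):

[(2, 4, 1), (4, 3, 1), (5, 2, 1)]


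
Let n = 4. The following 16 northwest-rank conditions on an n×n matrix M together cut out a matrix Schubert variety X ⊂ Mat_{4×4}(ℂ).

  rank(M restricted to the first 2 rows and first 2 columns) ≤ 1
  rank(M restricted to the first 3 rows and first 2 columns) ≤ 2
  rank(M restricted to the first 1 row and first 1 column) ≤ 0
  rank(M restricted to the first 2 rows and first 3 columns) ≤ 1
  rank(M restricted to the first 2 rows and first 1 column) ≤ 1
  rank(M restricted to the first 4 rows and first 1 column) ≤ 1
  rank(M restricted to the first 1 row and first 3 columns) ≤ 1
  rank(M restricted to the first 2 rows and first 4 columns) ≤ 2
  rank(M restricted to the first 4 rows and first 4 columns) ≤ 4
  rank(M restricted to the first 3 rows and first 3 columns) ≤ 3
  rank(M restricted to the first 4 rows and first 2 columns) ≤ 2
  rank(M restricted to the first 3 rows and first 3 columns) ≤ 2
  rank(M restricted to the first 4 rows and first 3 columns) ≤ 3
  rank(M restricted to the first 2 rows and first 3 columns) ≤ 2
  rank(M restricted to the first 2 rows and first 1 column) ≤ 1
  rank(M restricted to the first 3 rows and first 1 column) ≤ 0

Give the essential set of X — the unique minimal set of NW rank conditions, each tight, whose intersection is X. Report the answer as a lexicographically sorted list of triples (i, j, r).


Propagating the 16 rank bounds to every northwest block:

  i=1: 0 | 1 | 1 | 1
  i=2: 0 | 1 | 1 | 2
  i=3: 0 | 1 | 2 | 3
  i=4: 1 | 2 | 3 | 4

hence w(1..4) = (2, 4, 3, 1).

D(w) has 4 cells with 2 SE-corners; essential set:

[(2, 3, 1), (3, 1, 0)]


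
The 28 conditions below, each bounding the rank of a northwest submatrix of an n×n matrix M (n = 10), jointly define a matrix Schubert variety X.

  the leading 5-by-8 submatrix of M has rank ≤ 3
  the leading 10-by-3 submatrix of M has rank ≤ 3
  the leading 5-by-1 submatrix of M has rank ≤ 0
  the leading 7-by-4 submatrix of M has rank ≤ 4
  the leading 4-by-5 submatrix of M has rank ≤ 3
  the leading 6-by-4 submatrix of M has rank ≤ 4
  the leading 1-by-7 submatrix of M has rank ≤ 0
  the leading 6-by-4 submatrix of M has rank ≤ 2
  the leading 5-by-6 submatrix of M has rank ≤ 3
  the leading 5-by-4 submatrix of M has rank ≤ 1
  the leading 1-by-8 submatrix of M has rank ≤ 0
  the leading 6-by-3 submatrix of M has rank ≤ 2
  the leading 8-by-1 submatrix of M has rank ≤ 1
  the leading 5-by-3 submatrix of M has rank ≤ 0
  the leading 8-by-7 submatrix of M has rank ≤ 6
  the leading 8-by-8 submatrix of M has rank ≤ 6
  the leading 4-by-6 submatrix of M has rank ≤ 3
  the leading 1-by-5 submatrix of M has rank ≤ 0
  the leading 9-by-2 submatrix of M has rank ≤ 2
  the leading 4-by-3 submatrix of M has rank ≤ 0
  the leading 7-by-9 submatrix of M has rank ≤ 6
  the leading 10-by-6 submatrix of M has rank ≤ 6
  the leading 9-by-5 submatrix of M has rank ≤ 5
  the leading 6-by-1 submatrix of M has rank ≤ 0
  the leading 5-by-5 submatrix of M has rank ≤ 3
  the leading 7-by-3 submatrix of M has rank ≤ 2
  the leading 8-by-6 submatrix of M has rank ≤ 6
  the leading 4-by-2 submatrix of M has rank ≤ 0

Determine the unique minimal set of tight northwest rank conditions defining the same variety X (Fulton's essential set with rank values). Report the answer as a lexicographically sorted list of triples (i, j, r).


Rank table r_w(10×10) implied by the 28 constraints:

  0  0  0  0  0  0  0  0  1  1
  0  0  0  1  1  1  1  1  2  2
  0  0  0  1  2  2  2  2  3  3
  0  0  0  1  2  3  3  3  4  4
  0  0  0  1  2  3  3  3  4  5
  0  1  1  2  3  4  4  4  5  6
  1  2  2  3  4  5  5  5  6  7
  1  2  3  4  5  6  6  6  7  8
  1  2  3  4  5  6  7  7  8  9
  1  2  3  4  5  6  7  8  9  10

hence w(1..10) = (9, 4, 5, 6, 10, 2, 1, 3, 7, 8).

|D(w)|=23, |Ess(w)|=4:

[(1, 8, 0), (5, 3, 0), (5, 8, 3), (6, 1, 0)]


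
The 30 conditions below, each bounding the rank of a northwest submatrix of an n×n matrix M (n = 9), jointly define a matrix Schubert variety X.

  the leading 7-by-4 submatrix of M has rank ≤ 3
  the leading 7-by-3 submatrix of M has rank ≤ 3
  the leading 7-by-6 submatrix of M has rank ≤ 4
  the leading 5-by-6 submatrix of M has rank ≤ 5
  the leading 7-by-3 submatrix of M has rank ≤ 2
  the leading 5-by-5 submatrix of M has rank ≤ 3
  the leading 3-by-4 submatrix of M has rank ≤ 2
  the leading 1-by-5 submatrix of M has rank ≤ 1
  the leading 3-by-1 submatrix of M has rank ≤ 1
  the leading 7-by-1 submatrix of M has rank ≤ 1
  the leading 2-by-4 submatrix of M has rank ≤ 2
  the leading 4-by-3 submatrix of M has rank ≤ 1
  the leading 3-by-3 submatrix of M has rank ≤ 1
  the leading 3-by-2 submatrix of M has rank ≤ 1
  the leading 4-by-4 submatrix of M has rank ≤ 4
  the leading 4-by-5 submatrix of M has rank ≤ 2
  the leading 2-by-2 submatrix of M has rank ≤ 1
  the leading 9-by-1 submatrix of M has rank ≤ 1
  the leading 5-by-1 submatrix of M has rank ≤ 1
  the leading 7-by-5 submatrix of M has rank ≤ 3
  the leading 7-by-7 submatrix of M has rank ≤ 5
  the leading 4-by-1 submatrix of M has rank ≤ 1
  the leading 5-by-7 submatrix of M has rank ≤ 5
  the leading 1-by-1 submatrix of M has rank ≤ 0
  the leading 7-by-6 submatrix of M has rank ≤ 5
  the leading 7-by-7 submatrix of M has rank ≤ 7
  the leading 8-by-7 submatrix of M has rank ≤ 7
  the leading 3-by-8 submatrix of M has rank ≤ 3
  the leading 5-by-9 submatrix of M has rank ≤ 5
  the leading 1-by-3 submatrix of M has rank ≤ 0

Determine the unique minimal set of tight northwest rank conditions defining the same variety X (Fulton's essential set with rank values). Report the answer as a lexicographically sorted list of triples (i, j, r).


Reconstructing r_w from the 30 given conditions:

  R[1]: 0, 0, 0, 1, 1, 1, 1, 1, 1
  R[2]: 1, 1, 1, 2, 2, 2, 2, 2, 2
  R[3]: 1, 1, 1, 2, 2, 3, 3, 3, 3
  R[4]: 1, 1, 1, 2, 2, 3, 4, 4, 4
  R[5]: 1, 2, 2, 3, 3, 4, 5, 5, 5
  R[6]: 1, 2, 2, 3, 3, 4, 5, 6, 6
  R[7]: 1, 2, 2, 3, 3, 4, 5, 6, 7
  R[8]: 1, 2, 3, 4, 4, 5, 6, 7, 8
  R[9]: 1, 2, 3, 4, 5, 6, 7, 8, 9

reading off 1-entries of Δ²R: w = (4, 1, 6, 7, 2, 8, 9, 3, 5).

ℓ(w)=13; the 5 essential cells (i,j,r):

[(1, 3, 0), (4, 3, 1), (4, 5, 2), (7, 3, 2), (7, 5, 3)]


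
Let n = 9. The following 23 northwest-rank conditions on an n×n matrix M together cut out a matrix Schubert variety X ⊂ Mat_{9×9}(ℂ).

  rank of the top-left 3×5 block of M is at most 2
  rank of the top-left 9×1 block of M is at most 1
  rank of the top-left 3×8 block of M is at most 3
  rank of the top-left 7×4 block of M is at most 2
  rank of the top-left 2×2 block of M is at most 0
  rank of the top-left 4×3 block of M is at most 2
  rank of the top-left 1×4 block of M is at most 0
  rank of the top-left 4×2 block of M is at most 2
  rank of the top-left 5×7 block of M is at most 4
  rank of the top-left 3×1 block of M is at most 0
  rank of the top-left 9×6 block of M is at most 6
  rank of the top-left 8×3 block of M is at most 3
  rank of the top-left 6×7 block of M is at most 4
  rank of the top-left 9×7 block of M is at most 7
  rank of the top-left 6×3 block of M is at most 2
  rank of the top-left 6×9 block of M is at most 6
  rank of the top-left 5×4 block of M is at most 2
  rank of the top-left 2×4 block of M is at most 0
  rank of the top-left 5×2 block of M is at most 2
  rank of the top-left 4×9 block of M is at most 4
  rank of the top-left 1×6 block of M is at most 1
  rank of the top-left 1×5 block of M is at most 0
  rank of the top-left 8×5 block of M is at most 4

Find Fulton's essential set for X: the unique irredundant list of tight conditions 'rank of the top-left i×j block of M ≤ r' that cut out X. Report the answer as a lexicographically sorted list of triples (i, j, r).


Rank table r_w(9×9) implied by the 23 constraints:

  0, 0, 0, 0, 0, 1, 1, 1, 1
  0, 0, 0, 0, 1, 2, 2, 2, 2
  0, 1, 1, 1, 2, 3, 3, 3, 3
  1, 2, 2, 2, 3, 4, 4, 4, 4
  1, 2, 2, 2, 3, 4, 4, 5, 5
  1, 2, 2, 2, 3, 4, 4, 5, 6
  1, 2, 2, 2, 3, 4, 5, 6, 7
  1, 2, 3, 3, 4, 5, 6, 7, 8
  1, 2, 3, 4, 5, 6, 7, 8, 9

reading off 1-entries of Δ²R: w = (6, 5, 2, 1, 8, 9, 7, 3, 4).

|D(w)|=18, |Ess(w)|=5:

[(1, 5, 0), (2, 4, 0), (3, 1, 0), (6, 7, 4), (7, 4, 2)]


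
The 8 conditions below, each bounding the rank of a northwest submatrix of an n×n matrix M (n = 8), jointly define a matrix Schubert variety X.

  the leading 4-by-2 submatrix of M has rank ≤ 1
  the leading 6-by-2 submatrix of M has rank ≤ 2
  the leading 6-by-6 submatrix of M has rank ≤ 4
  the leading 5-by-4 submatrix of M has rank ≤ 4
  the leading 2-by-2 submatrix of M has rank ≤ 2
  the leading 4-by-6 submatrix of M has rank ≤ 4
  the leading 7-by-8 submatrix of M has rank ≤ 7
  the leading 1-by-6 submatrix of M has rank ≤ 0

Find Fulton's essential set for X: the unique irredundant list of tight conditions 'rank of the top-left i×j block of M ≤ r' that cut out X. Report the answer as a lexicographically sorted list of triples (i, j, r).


The tightest implied rank at each (i,j), from the 8 conditions:

  0, 0, 0, 0, 0, 0, 1, 1
  1, 1, 1, 1, 1, 1, 2, 2
  1, 1, 2, 2, 2, 2, 3, 3
  1, 1, 2, 3, 3, 3, 4, 4
  1, 2, 3, 4, 4, 4, 5, 5
  1, 2, 3, 4, 4, 4, 5, 6
  1, 2, 3, 4, 5, 5, 6, 7
  1, 2, 3, 4, 5, 6, 7, 8

reading off 1-entries of Δ²R: w = (7, 1, 3, 4, 2, 8, 5, 6).

Fulton essential set (3 of the 10 Rothe cells):

[(1, 6, 0), (4, 2, 1), (6, 6, 4)]


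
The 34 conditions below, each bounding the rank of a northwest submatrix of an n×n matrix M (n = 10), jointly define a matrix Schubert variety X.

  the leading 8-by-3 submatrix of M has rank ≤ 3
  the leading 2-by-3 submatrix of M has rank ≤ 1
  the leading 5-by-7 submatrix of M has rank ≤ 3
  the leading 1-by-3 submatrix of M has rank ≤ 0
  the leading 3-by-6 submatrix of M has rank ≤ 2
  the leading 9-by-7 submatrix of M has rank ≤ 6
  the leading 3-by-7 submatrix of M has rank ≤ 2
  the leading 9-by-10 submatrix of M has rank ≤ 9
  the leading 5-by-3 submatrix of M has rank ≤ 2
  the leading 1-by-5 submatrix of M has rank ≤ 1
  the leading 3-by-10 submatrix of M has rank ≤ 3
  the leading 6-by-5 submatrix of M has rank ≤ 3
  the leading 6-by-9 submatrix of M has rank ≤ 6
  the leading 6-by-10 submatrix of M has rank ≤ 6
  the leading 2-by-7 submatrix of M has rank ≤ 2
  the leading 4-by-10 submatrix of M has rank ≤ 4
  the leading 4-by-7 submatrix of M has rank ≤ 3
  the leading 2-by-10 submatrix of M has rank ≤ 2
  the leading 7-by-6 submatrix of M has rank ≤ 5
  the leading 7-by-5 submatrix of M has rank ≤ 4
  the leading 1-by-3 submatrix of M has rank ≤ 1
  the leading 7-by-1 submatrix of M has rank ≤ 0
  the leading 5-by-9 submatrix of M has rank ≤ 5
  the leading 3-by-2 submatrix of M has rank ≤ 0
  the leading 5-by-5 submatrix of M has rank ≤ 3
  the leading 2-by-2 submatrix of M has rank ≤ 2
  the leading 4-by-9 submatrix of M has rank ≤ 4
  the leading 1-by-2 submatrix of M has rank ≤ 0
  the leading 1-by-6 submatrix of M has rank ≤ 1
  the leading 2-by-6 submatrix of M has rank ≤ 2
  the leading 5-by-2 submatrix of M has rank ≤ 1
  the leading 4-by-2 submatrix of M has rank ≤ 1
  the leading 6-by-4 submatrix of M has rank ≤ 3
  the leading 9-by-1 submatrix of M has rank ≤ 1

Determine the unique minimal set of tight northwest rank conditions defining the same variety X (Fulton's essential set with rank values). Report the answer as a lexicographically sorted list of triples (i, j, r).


The tightest implied rank at each (i,j), from the 34 conditions:

  i=1: 0 | 0 | 0 | 1 | 1 | 1 | 1 | 1 | 1 | 1
  i=2: 0 | 0 | 1 | 2 | 2 | 2 | 2 | 2 | 2 | 2
  i=3: 0 | 0 | 1 | 2 | 2 | 2 | 2 | 3 | 3 | 3
  i=4: 0 | 1 | 2 | 3 | 3 | 3 | 3 | 4 | 4 | 4
  i=5: 0 | 1 | 2 | 3 | 3 | 3 | 3 | 4 | 5 | 5
  i=6: 0 | 1 | 2 | 3 | 3 | 4 | 4 | 5 | 6 | 6
  i=7: 0 | 1 | 2 | 3 | 4 | 5 | 5 | 6 | 7 | 7
  i=8: 1 | 2 | 3 | 4 | 5 | 6 | 6 | 7 | 8 | 8
  i=9: 1 | 2 | 3 | 4 | 5 | 6 | 6 | 7 | 8 | 9
  i=10: 1 | 2 | 3 | 4 | 5 | 6 | 7 | 8 | 9 | 10

giving w = (4, 3, 8, 2, 9, 6, 5, 1, 10, 7) via Δ²R.

ℓ(w)=19; the 7 essential cells (i,j,r):

[(1, 3, 0), (3, 2, 0), (3, 7, 2), (5, 7, 3), (6, 5, 3), (7, 1, 0), (9, 7, 6)]


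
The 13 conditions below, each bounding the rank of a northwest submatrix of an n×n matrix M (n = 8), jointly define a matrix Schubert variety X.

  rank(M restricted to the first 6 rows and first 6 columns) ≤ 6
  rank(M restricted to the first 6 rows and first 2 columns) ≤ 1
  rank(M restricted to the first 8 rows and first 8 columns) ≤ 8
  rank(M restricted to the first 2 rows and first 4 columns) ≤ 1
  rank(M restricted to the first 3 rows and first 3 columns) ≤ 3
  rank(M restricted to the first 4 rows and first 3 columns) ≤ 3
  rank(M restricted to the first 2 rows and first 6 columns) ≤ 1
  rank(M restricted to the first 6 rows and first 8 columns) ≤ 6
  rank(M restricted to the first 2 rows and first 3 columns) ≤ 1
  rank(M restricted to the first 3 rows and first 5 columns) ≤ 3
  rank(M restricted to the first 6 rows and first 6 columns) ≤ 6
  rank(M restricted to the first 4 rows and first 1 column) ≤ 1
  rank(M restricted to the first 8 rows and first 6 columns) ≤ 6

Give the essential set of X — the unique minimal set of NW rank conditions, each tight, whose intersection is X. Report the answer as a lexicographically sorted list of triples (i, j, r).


Computing R[i][j] = min implied NW-rank bound (n=8, 13 conditions):

  R[1]: 1 1 1 1 1 1 1 1
  R[2]: 1 1 1 1 1 1 2 2
  R[3]: 1 1 2 2 2 2 3 3
  R[4]: 1 1 2 3 3 3 4 4
  R[5]: 1 1 2 3 4 4 5 5
  R[6]: 1 1 2 3 4 5 6 6
  R[7]: 1 2 3 4 5 6 7 7
  R[8]: 1 2 3 4 5 6 7 8

so w = (1, 7, 3, 4, 5, 6, 2, 8).

ℓ(w)=9; the 2 essential cells (i,j,r):

[(2, 6, 1), (6, 2, 1)]
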